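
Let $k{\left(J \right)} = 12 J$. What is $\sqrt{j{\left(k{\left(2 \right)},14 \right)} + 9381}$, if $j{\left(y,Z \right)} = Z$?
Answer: $\sqrt{9395} \approx 96.928$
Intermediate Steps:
$\sqrt{j{\left(k{\left(2 \right)},14 \right)} + 9381} = \sqrt{14 + 9381} = \sqrt{9395}$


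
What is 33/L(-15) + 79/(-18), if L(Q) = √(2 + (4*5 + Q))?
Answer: -79/18 + 33*√7/7 ≈ 8.0839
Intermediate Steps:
L(Q) = √(22 + Q) (L(Q) = √(2 + (20 + Q)) = √(22 + Q))
33/L(-15) + 79/(-18) = 33/(√(22 - 15)) + 79/(-18) = 33/(√7) + 79*(-1/18) = 33*(√7/7) - 79/18 = 33*√7/7 - 79/18 = -79/18 + 33*√7/7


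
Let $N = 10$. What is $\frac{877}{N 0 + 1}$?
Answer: $877$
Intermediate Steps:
$\frac{877}{N 0 + 1} = \frac{877}{10 \cdot 0 + 1} = \frac{877}{0 + 1} = \frac{877}{1} = 877 \cdot 1 = 877$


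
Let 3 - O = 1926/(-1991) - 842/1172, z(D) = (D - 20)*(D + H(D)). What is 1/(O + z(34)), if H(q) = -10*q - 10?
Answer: -1166726/5156128799 ≈ -0.00022628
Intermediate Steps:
H(q) = -10 - 10*q
z(D) = (-20 + D)*(-10 - 9*D) (z(D) = (D - 20)*(D + (-10 - 10*D)) = (-20 + D)*(-10 - 9*D))
O = 5467025/1166726 (O = 3 - (1926/(-1991) - 842/1172) = 3 - (1926*(-1/1991) - 842*1/1172) = 3 - (-1926/1991 - 421/586) = 3 - 1*(-1966847/1166726) = 3 + 1966847/1166726 = 5467025/1166726 ≈ 4.6858)
1/(O + z(34)) = 1/(5467025/1166726 + (200 - 9*34² + 170*34)) = 1/(5467025/1166726 + (200 - 9*1156 + 5780)) = 1/(5467025/1166726 + (200 - 10404 + 5780)) = 1/(5467025/1166726 - 4424) = 1/(-5156128799/1166726) = -1166726/5156128799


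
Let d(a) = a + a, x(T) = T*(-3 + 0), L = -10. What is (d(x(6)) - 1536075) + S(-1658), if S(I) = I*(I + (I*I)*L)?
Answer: 45579035973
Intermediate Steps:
x(T) = -3*T (x(T) = T*(-3) = -3*T)
d(a) = 2*a
S(I) = I*(I - 10*I²) (S(I) = I*(I + (I*I)*(-10)) = I*(I + I²*(-10)) = I*(I - 10*I²))
(d(x(6)) - 1536075) + S(-1658) = (2*(-3*6) - 1536075) + (-1658)²*(1 - 10*(-1658)) = (2*(-18) - 1536075) + 2748964*(1 + 16580) = (-36 - 1536075) + 2748964*16581 = -1536111 + 45580572084 = 45579035973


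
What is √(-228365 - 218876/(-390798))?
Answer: I*√968792219390067/65133 ≈ 477.88*I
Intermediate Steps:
√(-228365 - 218876/(-390798)) = √(-228365 - 218876*(-1/390798)) = √(-228365 + 109438/195399) = √(-44622183197/195399) = I*√968792219390067/65133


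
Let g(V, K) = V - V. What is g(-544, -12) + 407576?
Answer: 407576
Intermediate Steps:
g(V, K) = 0
g(-544, -12) + 407576 = 0 + 407576 = 407576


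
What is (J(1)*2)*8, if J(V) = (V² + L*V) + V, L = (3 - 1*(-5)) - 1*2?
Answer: 128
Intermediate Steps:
L = 6 (L = (3 + 5) - 2 = 8 - 2 = 6)
J(V) = V² + 7*V (J(V) = (V² + 6*V) + V = V² + 7*V)
(J(1)*2)*8 = ((1*(7 + 1))*2)*8 = ((1*8)*2)*8 = (8*2)*8 = 16*8 = 128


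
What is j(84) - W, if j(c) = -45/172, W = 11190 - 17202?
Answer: 1034019/172 ≈ 6011.7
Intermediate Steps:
W = -6012
j(c) = -45/172 (j(c) = -45*1/172 = -45/172)
j(84) - W = -45/172 - 1*(-6012) = -45/172 + 6012 = 1034019/172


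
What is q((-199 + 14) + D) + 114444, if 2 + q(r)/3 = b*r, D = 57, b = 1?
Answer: 114054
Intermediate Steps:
q(r) = -6 + 3*r (q(r) = -6 + 3*(1*r) = -6 + 3*r)
q((-199 + 14) + D) + 114444 = (-6 + 3*((-199 + 14) + 57)) + 114444 = (-6 + 3*(-185 + 57)) + 114444 = (-6 + 3*(-128)) + 114444 = (-6 - 384) + 114444 = -390 + 114444 = 114054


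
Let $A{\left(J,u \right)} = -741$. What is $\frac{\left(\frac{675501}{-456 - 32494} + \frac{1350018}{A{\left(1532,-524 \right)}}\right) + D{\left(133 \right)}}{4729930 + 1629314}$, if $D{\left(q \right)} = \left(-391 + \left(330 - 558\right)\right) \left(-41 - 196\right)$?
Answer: $\frac{392989941501}{17251887060200} \approx 0.02278$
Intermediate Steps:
$D{\left(q \right)} = 146703$ ($D{\left(q \right)} = \left(-391 - 228\right) \left(-237\right) = \left(-619\right) \left(-237\right) = 146703$)
$\frac{\left(\frac{675501}{-456 - 32494} + \frac{1350018}{A{\left(1532,-524 \right)}}\right) + D{\left(133 \right)}}{4729930 + 1629314} = \frac{\left(\frac{675501}{-456 - 32494} + \frac{1350018}{-741}\right) + 146703}{4729930 + 1629314} = \frac{\left(\frac{675501}{-456 - 32494} + 1350018 \left(- \frac{1}{741}\right)\right) + 146703}{6359244} = \left(\left(\frac{675501}{-32950} - \frac{450006}{247}\right) + 146703\right) \frac{1}{6359244} = \left(\left(675501 \left(- \frac{1}{32950}\right) - \frac{450006}{247}\right) + 146703\right) \frac{1}{6359244} = \left(\left(- \frac{675501}{32950} - \frac{450006}{247}\right) + 146703\right) \frac{1}{6359244} = \left(- \frac{14994546447}{8138650} + 146703\right) \frac{1}{6359244} = \frac{1178969824503}{8138650} \cdot \frac{1}{6359244} = \frac{392989941501}{17251887060200}$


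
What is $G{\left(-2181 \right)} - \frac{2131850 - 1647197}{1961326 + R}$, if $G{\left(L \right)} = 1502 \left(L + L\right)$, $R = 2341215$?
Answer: $- \frac{28189061615337}{4302541} \approx -6.5517 \cdot 10^{6}$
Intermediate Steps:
$G{\left(L \right)} = 3004 L$ ($G{\left(L \right)} = 1502 \cdot 2 L = 3004 L$)
$G{\left(-2181 \right)} - \frac{2131850 - 1647197}{1961326 + R} = 3004 \left(-2181\right) - \frac{2131850 - 1647197}{1961326 + 2341215} = -6551724 - \frac{484653}{4302541} = - \frac{28189061615337}{4302541}$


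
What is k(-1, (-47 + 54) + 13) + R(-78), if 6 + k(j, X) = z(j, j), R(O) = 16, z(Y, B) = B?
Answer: 9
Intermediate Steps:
k(j, X) = -6 + j
k(-1, (-47 + 54) + 13) + R(-78) = (-6 - 1) + 16 = -7 + 16 = 9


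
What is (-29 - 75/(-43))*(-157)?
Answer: 184004/43 ≈ 4279.2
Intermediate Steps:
(-29 - 75/(-43))*(-157) = (-29 - 75*(-1/43))*(-157) = (-29 + 75/43)*(-157) = -1172/43*(-157) = 184004/43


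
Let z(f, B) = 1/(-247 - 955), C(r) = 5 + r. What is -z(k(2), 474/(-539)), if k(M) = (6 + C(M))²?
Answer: 1/1202 ≈ 0.00083195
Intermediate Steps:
k(M) = (11 + M)² (k(M) = (6 + (5 + M))² = (11 + M)²)
z(f, B) = -1/1202 (z(f, B) = 1/(-1202) = -1/1202)
-z(k(2), 474/(-539)) = -1*(-1/1202) = 1/1202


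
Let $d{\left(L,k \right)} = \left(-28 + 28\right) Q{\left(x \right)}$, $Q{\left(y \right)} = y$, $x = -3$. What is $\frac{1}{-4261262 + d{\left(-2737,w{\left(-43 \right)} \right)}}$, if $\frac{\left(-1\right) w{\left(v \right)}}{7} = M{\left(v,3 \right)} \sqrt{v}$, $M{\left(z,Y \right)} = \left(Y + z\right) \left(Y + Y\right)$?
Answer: $- \frac{1}{4261262} \approx -2.3467 \cdot 10^{-7}$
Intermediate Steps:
$M{\left(z,Y \right)} = 2 Y \left(Y + z\right)$ ($M{\left(z,Y \right)} = \left(Y + z\right) 2 Y = 2 Y \left(Y + z\right)$)
$w{\left(v \right)} = - 7 \sqrt{v} \left(18 + 6 v\right)$ ($w{\left(v \right)} = - 7 \cdot 2 \cdot 3 \left(3 + v\right) \sqrt{v} = - 7 \left(18 + 6 v\right) \sqrt{v} = - 7 \sqrt{v} \left(18 + 6 v\right)$)
$d{\left(L,k \right)} = 0$ ($d{\left(L,k \right)} = \left(-28 + 28\right) \left(-3\right) = 0 \left(-3\right) = 0$)
$\frac{1}{-4261262 + d{\left(-2737,w{\left(-43 \right)} \right)}} = \frac{1}{-4261262 + 0} = \frac{1}{-4261262} = - \frac{1}{4261262}$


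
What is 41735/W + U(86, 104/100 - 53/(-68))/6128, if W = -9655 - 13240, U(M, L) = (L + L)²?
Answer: -36912369874229/20273430920000 ≈ -1.8207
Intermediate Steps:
U(M, L) = 4*L² (U(M, L) = (2*L)² = 4*L²)
W = -22895
41735/W + U(86, 104/100 - 53/(-68))/6128 = 41735/(-22895) + (4*(104/100 - 53/(-68))²)/6128 = 41735*(-1/22895) + (4*(104*(1/100) - 53*(-1/68))²)*(1/6128) = -8347/4579 + (4*(26/25 + 53/68)²)*(1/6128) = -8347/4579 + (4*(3093/1700)²)*(1/6128) = -8347/4579 + (4*(9566649/2890000))*(1/6128) = -8347/4579 + (9566649/722500)*(1/6128) = -8347/4579 + 9566649/4427480000 = -36912369874229/20273430920000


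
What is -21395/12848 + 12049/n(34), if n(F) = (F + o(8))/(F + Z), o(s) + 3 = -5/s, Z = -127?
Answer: -3490319081/94608 ≈ -36892.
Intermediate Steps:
o(s) = -3 - 5/s
n(F) = (-29/8 + F)/(-127 + F) (n(F) = (F + (-3 - 5/8))/(F - 127) = (F + (-3 - 5*1/8))/(-127 + F) = (F + (-3 - 5/8))/(-127 + F) = (F - 29/8)/(-127 + F) = (-29/8 + F)/(-127 + F))
-21395/12848 + 12049/n(34) = -21395/12848 + 12049/(((-29/8 + 34)/(-127 + 34))) = -21395*1/12848 + 12049/(((243/8)/(-93))) = -1945/1168 + 12049/((-1/93*243/8)) = -1945/1168 + 12049/(-81/248) = -1945/1168 + 12049*(-248/81) = -1945/1168 - 2988152/81 = -3490319081/94608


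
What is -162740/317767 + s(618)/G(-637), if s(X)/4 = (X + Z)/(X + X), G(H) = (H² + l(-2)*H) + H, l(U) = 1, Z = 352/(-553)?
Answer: -11248300016505766/21963702990707205 ≈ -0.51213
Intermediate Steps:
Z = -352/553 (Z = 352*(-1/553) = -352/553 ≈ -0.63653)
G(H) = H² + 2*H (G(H) = (H² + 1*H) + H = (H² + H) + H = (H + H²) + H = H² + 2*H)
s(X) = 2*(-352/553 + X)/X (s(X) = 4*((X - 352/553)/(X + X)) = 4*((-352/553 + X)/((2*X))) = 4*((-352/553 + X)*(1/(2*X))) = 4*((-352/553 + X)/(2*X)) = 2*(-352/553 + X)/X)
-162740/317767 + s(618)/G(-637) = -162740/317767 + (2 - 704/553/618)/((-637*(2 - 637))) = -162740*1/317767 + (2 - 704/553*1/618)/((-637*(-635))) = -162740/317767 + (2 - 352/170877)/404495 = -162740/317767 + (341402/170877)*(1/404495) = -162740/317767 + 341402/69118892115 = -11248300016505766/21963702990707205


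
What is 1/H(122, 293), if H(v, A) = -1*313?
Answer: -1/313 ≈ -0.0031949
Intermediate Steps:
H(v, A) = -313
1/H(122, 293) = 1/(-313) = -1/313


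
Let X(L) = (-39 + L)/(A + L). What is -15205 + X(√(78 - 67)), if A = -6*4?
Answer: -1717980/113 + 3*√11/113 ≈ -15203.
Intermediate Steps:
A = -24
X(L) = (-39 + L)/(-24 + L)
-15205 + X(√(78 - 67)) = -15205 + (-39 + √(78 - 67))/(-24 + √(78 - 67)) = -15205 + (-39 + √11)/(-24 + √11)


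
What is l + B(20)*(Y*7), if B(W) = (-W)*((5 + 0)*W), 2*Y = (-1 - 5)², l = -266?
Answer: -252266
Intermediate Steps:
Y = 18 (Y = (-1 - 5)²/2 = (½)*(-6)² = (½)*36 = 18)
B(W) = -5*W² (B(W) = (-W)*(5*W) = -5*W²)
l + B(20)*(Y*7) = -266 + (-5*20²)*(18*7) = -266 - 5*400*126 = -266 - 2000*126 = -266 - 252000 = -252266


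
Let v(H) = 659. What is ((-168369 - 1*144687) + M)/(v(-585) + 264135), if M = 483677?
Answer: 170621/264794 ≈ 0.64435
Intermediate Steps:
((-168369 - 1*144687) + M)/(v(-585) + 264135) = ((-168369 - 1*144687) + 483677)/(659 + 264135) = ((-168369 - 144687) + 483677)/264794 = (-313056 + 483677)*(1/264794) = 170621*(1/264794) = 170621/264794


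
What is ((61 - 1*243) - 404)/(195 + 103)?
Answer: -293/149 ≈ -1.9664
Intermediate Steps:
((61 - 1*243) - 404)/(195 + 103) = ((61 - 243) - 404)/298 = (-182 - 404)*(1/298) = -586*1/298 = -293/149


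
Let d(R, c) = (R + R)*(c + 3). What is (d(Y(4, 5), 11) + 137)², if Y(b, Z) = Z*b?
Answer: 485809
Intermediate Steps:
d(R, c) = 2*R*(3 + c) (d(R, c) = (2*R)*(3 + c) = 2*R*(3 + c))
(d(Y(4, 5), 11) + 137)² = (2*(5*4)*(3 + 11) + 137)² = (2*20*14 + 137)² = (560 + 137)² = 697² = 485809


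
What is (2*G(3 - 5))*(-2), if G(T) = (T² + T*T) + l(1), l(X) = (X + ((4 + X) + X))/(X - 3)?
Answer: -18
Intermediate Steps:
l(X) = (4 + 3*X)/(-3 + X) (l(X) = (X + (4 + 2*X))/(-3 + X) = (4 + 3*X)/(-3 + X))
G(T) = -7/2 + 2*T² (G(T) = (T² + T*T) + (4 + 3*1)/(-3 + 1) = (T² + T²) + (4 + 3)/(-2) = 2*T² - ½*7 = 2*T² - 7/2 = -7/2 + 2*T²)
(2*G(3 - 5))*(-2) = (2*(-7/2 + 2*(3 - 5)²))*(-2) = (2*(-7/2 + 2*(-2)²))*(-2) = (2*(-7/2 + 2*4))*(-2) = (2*(-7/2 + 8))*(-2) = (2*(9/2))*(-2) = 9*(-2) = -18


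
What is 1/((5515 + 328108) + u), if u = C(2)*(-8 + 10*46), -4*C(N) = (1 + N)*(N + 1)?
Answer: 1/332606 ≈ 3.0066e-6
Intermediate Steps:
C(N) = -(1 + N)**2/4 (C(N) = -(1 + N)*(N + 1)/4 = -(1 + N)*(1 + N)/4 = -(1 + N)**2/4)
u = -1017 (u = (-(1 + 2)**2/4)*(-8 + 10*46) = (-1/4*3**2)*(-8 + 460) = -1/4*9*452 = -9/4*452 = -1017)
1/((5515 + 328108) + u) = 1/((5515 + 328108) - 1017) = 1/(333623 - 1017) = 1/332606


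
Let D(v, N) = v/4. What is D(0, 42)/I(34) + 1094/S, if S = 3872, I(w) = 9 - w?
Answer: 547/1936 ≈ 0.28254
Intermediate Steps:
D(v, N) = v/4 (D(v, N) = v*(1/4) = v/4)
D(0, 42)/I(34) + 1094/S = ((1/4)*0)/(9 - 1*34) + 1094/3872 = 0/(9 - 34) + 1094*(1/3872) = 0/(-25) + 547/1936 = 0*(-1/25) + 547/1936 = 0 + 547/1936 = 547/1936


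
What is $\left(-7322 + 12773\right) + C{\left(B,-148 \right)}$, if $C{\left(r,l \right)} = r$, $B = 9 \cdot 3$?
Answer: $5478$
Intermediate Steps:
$B = 27$
$\left(-7322 + 12773\right) + C{\left(B,-148 \right)} = \left(-7322 + 12773\right) + 27 = 5451 + 27 = 5478$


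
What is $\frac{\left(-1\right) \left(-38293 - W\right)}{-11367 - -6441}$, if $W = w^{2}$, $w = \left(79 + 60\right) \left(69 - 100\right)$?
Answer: $- \frac{9302887}{2463} \approx -3777.1$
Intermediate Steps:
$w = -4309$ ($w = 139 \left(-31\right) = -4309$)
$W = 18567481$ ($W = \left(-4309\right)^{2} = 18567481$)
$\frac{\left(-1\right) \left(-38293 - W\right)}{-11367 - -6441} = \frac{\left(-1\right) \left(-38293 - 18567481\right)}{-11367 - -6441} = \frac{\left(-1\right) \left(-38293 - 18567481\right)}{-11367 + 6441} = \frac{\left(-1\right) \left(-18605774\right)}{-4926} = 18605774 \left(- \frac{1}{4926}\right) = - \frac{9302887}{2463}$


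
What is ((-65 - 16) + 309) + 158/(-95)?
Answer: 21502/95 ≈ 226.34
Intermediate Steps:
((-65 - 16) + 309) + 158/(-95) = (-81 + 309) + 158*(-1/95) = 228 - 158/95 = 21502/95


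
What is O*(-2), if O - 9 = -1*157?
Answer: 296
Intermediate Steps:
O = -148 (O = 9 - 1*157 = 9 - 157 = -148)
O*(-2) = -148*(-2) = 296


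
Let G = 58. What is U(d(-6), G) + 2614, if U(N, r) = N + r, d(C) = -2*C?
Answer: 2684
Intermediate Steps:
U(d(-6), G) + 2614 = (-2*(-6) + 58) + 2614 = (12 + 58) + 2614 = 70 + 2614 = 2684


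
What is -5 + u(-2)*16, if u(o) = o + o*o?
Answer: 27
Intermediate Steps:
u(o) = o + o**2
-5 + u(-2)*16 = -5 - 2*(1 - 2)*16 = -5 - 2*(-1)*16 = -5 + 2*16 = -5 + 32 = 27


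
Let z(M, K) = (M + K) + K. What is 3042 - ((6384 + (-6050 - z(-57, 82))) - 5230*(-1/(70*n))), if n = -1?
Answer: 20228/7 ≈ 2889.7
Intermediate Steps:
z(M, K) = M + 2*K (z(M, K) = (K + M) + K = M + 2*K)
3042 - ((6384 + (-6050 - z(-57, 82))) - 5230*(-1/(70*n))) = 3042 - ((6384 + (-6050 - (-57 + 2*82))) - 5230/((7*(-10))*(-1))) = 3042 - ((6384 + (-6050 - (-57 + 164))) - 5230/((-70*(-1)))) = 3042 - ((6384 + (-6050 - 1*107)) - 5230/70) = 3042 - ((6384 + (-6050 - 107)) - 5230*1/70) = 3042 - ((6384 - 6157) - 523/7) = 3042 - (227 - 523/7) = 3042 - 1*1066/7 = 3042 - 1066/7 = 20228/7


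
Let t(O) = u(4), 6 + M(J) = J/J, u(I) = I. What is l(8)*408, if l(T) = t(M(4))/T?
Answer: 204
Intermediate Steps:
M(J) = -5 (M(J) = -6 + J/J = -6 + 1 = -5)
t(O) = 4
l(T) = 4/T
l(8)*408 = (4/8)*408 = (4*(⅛))*408 = (½)*408 = 204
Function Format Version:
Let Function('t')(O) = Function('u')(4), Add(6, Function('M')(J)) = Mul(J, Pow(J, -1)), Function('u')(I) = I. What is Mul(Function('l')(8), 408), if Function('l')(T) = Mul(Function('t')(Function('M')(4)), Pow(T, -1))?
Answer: 204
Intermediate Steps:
Function('M')(J) = -5 (Function('M')(J) = Add(-6, Mul(J, Pow(J, -1))) = Add(-6, 1) = -5)
Function('t')(O) = 4
Function('l')(T) = Mul(4, Pow(T, -1))
Mul(Function('l')(8), 408) = Mul(Mul(4, Pow(8, -1)), 408) = Mul(Mul(4, Rational(1, 8)), 408) = Mul(Rational(1, 2), 408) = 204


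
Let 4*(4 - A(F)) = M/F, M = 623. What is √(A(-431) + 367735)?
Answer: √273246526029/862 ≈ 606.42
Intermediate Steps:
A(F) = 4 - 623/(4*F)
√(A(-431) + 367735) = √((4 - 623/4/(-431)) + 367735) = √((4 - 623/4*(-1/431)) + 367735) = √((4 + 623/1724) + 367735) = √(7519/1724 + 367735) = √(633982659/1724) = √273246526029/862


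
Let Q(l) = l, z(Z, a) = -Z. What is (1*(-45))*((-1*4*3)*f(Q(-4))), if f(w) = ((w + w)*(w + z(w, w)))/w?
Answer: 0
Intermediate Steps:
f(w) = 0 (f(w) = ((w + w)*(w - w))/w = ((2*w)*0)/w = 0/w = 0)
(1*(-45))*((-1*4*3)*f(Q(-4))) = (1*(-45))*((-1*4*3)*0) = -45*(-4*3)*0 = -(-540)*0 = -45*0 = 0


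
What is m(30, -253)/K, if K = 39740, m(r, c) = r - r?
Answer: 0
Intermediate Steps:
m(r, c) = 0
m(30, -253)/K = 0/39740 = 0*(1/39740) = 0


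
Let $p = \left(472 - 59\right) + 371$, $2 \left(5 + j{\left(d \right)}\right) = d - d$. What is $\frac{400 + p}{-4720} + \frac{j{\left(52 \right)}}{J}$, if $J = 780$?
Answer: $- \frac{11839}{46020} \approx -0.25726$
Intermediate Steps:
$j{\left(d \right)} = -5$ ($j{\left(d \right)} = -5 + \frac{d - d}{2} = -5 + \frac{1}{2} \cdot 0 = -5 + 0 = -5$)
$p = 784$ ($p = 413 + 371 = 784$)
$\frac{400 + p}{-4720} + \frac{j{\left(52 \right)}}{J} = \frac{400 + 784}{-4720} - \frac{5}{780} = 1184 \left(- \frac{1}{4720}\right) - \frac{1}{156} = - \frac{74}{295} - \frac{1}{156} = - \frac{11839}{46020}$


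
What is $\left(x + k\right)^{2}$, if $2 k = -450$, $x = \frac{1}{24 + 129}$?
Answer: $\frac{1185011776}{23409} \approx 50622.0$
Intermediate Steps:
$x = \frac{1}{153} \approx 0.0065359$
$k = -225$ ($k = \frac{1}{2} \left(-450\right) = -225$)
$\left(x + k\right)^{2} = \left(\frac{1}{153} - 225\right)^{2} = \left(- \frac{34424}{153}\right)^{2} = \frac{1185011776}{23409}$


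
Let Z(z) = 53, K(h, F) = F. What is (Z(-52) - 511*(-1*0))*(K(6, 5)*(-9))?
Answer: -2385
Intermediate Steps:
(Z(-52) - 511*(-1*0))*(K(6, 5)*(-9)) = (53 - 511*(-1*0))*(5*(-9)) = (53 - 511*0)*(-45) = (53 - 1*0)*(-45) = (53 + 0)*(-45) = 53*(-45) = -2385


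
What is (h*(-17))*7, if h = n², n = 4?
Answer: -1904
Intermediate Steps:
h = 16 (h = 4² = 16)
(h*(-17))*7 = (16*(-17))*7 = -272*7 = -1904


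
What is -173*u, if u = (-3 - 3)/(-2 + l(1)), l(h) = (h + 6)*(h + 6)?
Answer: 1038/47 ≈ 22.085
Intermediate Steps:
l(h) = (6 + h)² (l(h) = (6 + h)*(6 + h) = (6 + h)²)
u = -6/47 (u = (-3 - 3)/(-2 + (6 + 1)²) = -6/(-2 + 7²) = -6/(-2 + 49) = -6/47 ≈ -0.12766)
-173*u = -173*(-6/47) = 1038/47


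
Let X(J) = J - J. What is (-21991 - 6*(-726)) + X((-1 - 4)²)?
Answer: -17635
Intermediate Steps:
X(J) = 0
(-21991 - 6*(-726)) + X((-1 - 4)²) = (-21991 - 6*(-726)) + 0 = (-21991 + 4356) + 0 = -17635 + 0 = -17635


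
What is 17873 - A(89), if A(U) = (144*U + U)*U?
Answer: -1130672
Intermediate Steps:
A(U) = 145*U² (A(U) = (145*U)*U = 145*U²)
17873 - A(89) = 17873 - 145*89² = 17873 - 145*7921 = 17873 - 1*1148545 = 17873 - 1148545 = -1130672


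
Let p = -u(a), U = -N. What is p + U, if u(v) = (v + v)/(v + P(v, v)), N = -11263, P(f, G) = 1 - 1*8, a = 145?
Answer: 777002/69 ≈ 11261.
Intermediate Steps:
P(f, G) = -7 (P(f, G) = 1 - 8 = -7)
U = 11263 (U = -1*(-11263) = 11263)
u(v) = 2*v/(-7 + v) (u(v) = (v + v)/(v - 7) = (2*v)/(-7 + v) = 2*v/(-7 + v))
p = -145/69 (p = -2*145/(-7 + 145) = -2*145/138 = -1*145/69 = -145/69 ≈ -2.1014)
p + U = -145/69 + 11263 = 777002/69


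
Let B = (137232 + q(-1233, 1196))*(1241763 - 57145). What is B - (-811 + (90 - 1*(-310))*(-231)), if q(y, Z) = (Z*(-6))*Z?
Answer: -10004411655941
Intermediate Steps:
q(y, Z) = -6*Z**2 (q(y, Z) = (-6*Z)*Z = -6*Z**2)
B = -10004411749152 (B = (137232 - 6*1196**2)*(1241763 - 57145) = (137232 - 6*1430416)*1184618 = (137232 - 8582496)*1184618 = -8445264*1184618 = -10004411749152)
B - (-811 + (90 - 1*(-310))*(-231)) = -10004411749152 - (-811 + (90 - 1*(-310))*(-231)) = -10004411749152 - (-811 + (90 + 310)*(-231)) = -10004411749152 - (-811 + 400*(-231)) = -10004411749152 - (-811 - 92400) = -10004411749152 - 1*(-93211) = -10004411749152 + 93211 = -10004411655941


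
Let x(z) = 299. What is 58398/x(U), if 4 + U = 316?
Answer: 58398/299 ≈ 195.31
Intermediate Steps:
U = 312 (U = -4 + 316 = 312)
58398/x(U) = 58398/299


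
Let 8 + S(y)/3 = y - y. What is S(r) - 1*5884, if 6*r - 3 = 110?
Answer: -5908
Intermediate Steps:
r = 113/6 (r = ½ + (⅙)*110 = ½ + 55/3 = 113/6 ≈ 18.833)
S(y) = -24 (S(y) = -24 + 3*(y - y) = -24 + 3*0 = -24 + 0 = -24)
S(r) - 1*5884 = -24 - 1*5884 = -24 - 5884 = -5908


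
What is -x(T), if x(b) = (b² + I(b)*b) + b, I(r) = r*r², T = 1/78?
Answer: -480637/37015056 ≈ -0.012985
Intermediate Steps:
T = 1/78 ≈ 0.012821
I(r) = r³
x(b) = b + b² + b⁴ (x(b) = (b² + b³*b) + b = (b² + b⁴) + b = b + b² + b⁴)
-x(T) = -(1 + 1/78 + (1/78)³)/78 = -(1 + 1/78 + 1/474552)/78 = -480637/(78*474552) = -1*480637/37015056 = -480637/37015056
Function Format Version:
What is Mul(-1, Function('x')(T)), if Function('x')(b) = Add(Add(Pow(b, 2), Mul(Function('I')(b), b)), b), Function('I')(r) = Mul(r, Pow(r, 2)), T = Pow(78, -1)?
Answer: Rational(-480637, 37015056) ≈ -0.012985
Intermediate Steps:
T = Rational(1, 78) ≈ 0.012821
Function('I')(r) = Pow(r, 3)
Function('x')(b) = Add(b, Pow(b, 2), Pow(b, 4)) (Function('x')(b) = Add(Add(Pow(b, 2), Mul(Pow(b, 3), b)), b) = Add(Add(Pow(b, 2), Pow(b, 4)), b) = Add(b, Pow(b, 2), Pow(b, 4)))
Mul(-1, Function('x')(T)) = Mul(-1, Mul(Rational(1, 78), Add(1, Rational(1, 78), Pow(Rational(1, 78), 3)))) = Mul(-1, Mul(Rational(1, 78), Add(1, Rational(1, 78), Rational(1, 474552)))) = Mul(-1, Mul(Rational(1, 78), Rational(480637, 474552))) = Mul(-1, Rational(480637, 37015056)) = Rational(-480637, 37015056)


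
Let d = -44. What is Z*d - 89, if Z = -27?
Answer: 1099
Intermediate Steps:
Z*d - 89 = -27*(-44) - 89 = 1188 - 89 = 1099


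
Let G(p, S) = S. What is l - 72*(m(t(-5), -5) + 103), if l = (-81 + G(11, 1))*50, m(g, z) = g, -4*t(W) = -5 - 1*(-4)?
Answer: -11434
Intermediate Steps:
t(W) = ¼ (t(W) = -(-5 - 1*(-4))/4 = -(-5 + 4)/4 = -¼*(-1) = ¼)
l = -4000 (l = (-81 + 1)*50 = -80*50 = -4000)
l - 72*(m(t(-5), -5) + 103) = -4000 - 72*(¼ + 103) = -4000 - 72*413/4 = -4000 - 7434 = -11434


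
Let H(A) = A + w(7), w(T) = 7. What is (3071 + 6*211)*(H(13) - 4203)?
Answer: -18141671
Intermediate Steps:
H(A) = 7 + A (H(A) = A + 7 = 7 + A)
(3071 + 6*211)*(H(13) - 4203) = (3071 + 6*211)*((7 + 13) - 4203) = (3071 + 1266)*(20 - 4203) = 4337*(-4183) = -18141671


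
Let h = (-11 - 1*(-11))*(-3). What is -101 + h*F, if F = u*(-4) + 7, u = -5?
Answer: -101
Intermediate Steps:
h = 0 (h = (-11 + 11)*(-3) = 0*(-3) = 0)
F = 27 (F = -5*(-4) + 7 = 20 + 7 = 27)
-101 + h*F = -101 + 0*27 = -101 + 0 = -101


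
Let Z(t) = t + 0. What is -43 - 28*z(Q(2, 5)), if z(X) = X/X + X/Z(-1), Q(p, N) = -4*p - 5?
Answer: -435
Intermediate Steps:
Z(t) = t
Q(p, N) = -5 - 4*p
z(X) = 1 - X (z(X) = X/X + X/(-1) = 1 + X*(-1) = 1 - X)
-43 - 28*z(Q(2, 5)) = -43 - 28*(1 - (-5 - 4*2)) = -43 - 28*(1 - (-5 - 8)) = -43 - 28*(1 - 1*(-13)) = -43 - 28*(1 + 13) = -43 - 28*14 = -43 - 392 = -435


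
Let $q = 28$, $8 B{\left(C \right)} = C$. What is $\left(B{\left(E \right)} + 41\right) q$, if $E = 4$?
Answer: $1162$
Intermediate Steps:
$B{\left(C \right)} = \frac{C}{8}$
$\left(B{\left(E \right)} + 41\right) q = \left(\frac{1}{8} \cdot 4 + 41\right) 28 = \left(\frac{1}{2} + 41\right) 28 = \frac{83}{2} \cdot 28 = 1162$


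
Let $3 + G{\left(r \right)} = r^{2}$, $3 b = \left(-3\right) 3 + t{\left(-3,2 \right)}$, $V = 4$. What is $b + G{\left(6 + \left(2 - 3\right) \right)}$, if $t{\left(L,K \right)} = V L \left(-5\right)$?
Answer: $39$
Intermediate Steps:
$t{\left(L,K \right)} = - 20 L$ ($t{\left(L,K \right)} = 4 L \left(-5\right) = - 20 L$)
$b = 17$ ($b = \frac{\left(-3\right) 3 - -60}{3} = \frac{-9 + 60}{3} = \frac{1}{3} \cdot 51 = 17$)
$G{\left(r \right)} = -3 + r^{2}$
$b + G{\left(6 + \left(2 - 3\right) \right)} = 17 - \left(3 - \left(6 + \left(2 - 3\right)\right)^{2}\right) = 17 - \left(3 - \left(6 - 1\right)^{2}\right) = 17 - \left(3 - 5^{2}\right) = 17 + \left(-3 + 25\right) = 17 + 22 = 39$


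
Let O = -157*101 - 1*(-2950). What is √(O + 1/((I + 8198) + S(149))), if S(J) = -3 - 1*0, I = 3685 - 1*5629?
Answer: 2*I*√126085257914/6251 ≈ 113.61*I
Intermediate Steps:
I = -1944 (I = 3685 - 5629 = -1944)
O = -12907 (O = -15857 + 2950 = -12907)
S(J) = -3 (S(J) = -3 + 0 = -3)
√(O + 1/((I + 8198) + S(149))) = √(-12907 + 1/((-1944 + 8198) - 3)) = √(-12907 + 1/(6254 - 3)) = √(-12907 + 1/6251) = √(-80681656/6251) = 2*I*√126085257914/6251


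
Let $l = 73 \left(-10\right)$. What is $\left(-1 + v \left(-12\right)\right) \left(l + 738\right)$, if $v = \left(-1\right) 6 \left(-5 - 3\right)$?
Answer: $-4616$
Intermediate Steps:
$v = 48$ ($v = \left(-6\right) \left(-8\right) = 48$)
$l = -730$
$\left(-1 + v \left(-12\right)\right) \left(l + 738\right) = \left(-1 + 48 \left(-12\right)\right) \left(-730 + 738\right) = \left(-1 - 576\right) 8 = \left(-577\right) 8 = -4616$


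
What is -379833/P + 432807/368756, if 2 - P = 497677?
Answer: 355462921473/183520642300 ≈ 1.9369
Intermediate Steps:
P = -497675 (P = 2 - 1*497677 = 2 - 497677 = -497675)
-379833/P + 432807/368756 = -379833/(-497675) + 432807/368756 = -379833*(-1/497675) + 432807*(1/368756) = 379833/497675 + 432807/368756 = 355462921473/183520642300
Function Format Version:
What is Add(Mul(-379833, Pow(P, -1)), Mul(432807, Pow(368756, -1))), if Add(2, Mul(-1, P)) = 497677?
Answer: Rational(355462921473, 183520642300) ≈ 1.9369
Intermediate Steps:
P = -497675 (P = Add(2, Mul(-1, 497677)) = Add(2, -497677) = -497675)
Add(Mul(-379833, Pow(P, -1)), Mul(432807, Pow(368756, -1))) = Add(Mul(-379833, Pow(-497675, -1)), Mul(432807, Pow(368756, -1))) = Add(Mul(-379833, Rational(-1, 497675)), Mul(432807, Rational(1, 368756))) = Add(Rational(379833, 497675), Rational(432807, 368756)) = Rational(355462921473, 183520642300)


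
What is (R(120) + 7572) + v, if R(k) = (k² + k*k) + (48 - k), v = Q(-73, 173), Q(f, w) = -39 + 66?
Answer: 36327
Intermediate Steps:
Q(f, w) = 27
v = 27
R(k) = 48 - k + 2*k² (R(k) = (k² + k²) + (48 - k) = 2*k² + (48 - k) = 48 - k + 2*k²)
(R(120) + 7572) + v = ((48 - 1*120 + 2*120²) + 7572) + 27 = ((48 - 120 + 2*14400) + 7572) + 27 = ((48 - 120 + 28800) + 7572) + 27 = (28728 + 7572) + 27 = 36300 + 27 = 36327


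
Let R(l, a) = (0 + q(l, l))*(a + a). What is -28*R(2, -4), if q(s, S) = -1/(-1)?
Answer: 224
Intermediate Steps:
q(s, S) = 1 (q(s, S) = -1*(-1) = 1)
R(l, a) = 2*a (R(l, a) = (0 + 1)*(a + a) = 1*(2*a) = 2*a)
-28*R(2, -4) = -56*(-4) = -28*(-8) = 224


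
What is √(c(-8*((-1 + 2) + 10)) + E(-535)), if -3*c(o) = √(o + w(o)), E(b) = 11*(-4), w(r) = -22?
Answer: √(-396 - 3*I*√110)/3 ≈ 0.26332 - 6.6385*I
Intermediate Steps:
E(b) = -44
c(o) = -√(-22 + o)/3 (c(o) = -√(o - 22)/3 = -√(-22 + o)/3)
√(c(-8*((-1 + 2) + 10)) + E(-535)) = √(-√(-22 - 8*((-1 + 2) + 10))/3 - 44) = √(-√(-22 - 8*(1 + 10))/3 - 44) = √(-√(-22 - 8*11)/3 - 44) = √(-√(-22 - 88)/3 - 44) = √(-I*√110/3 - 44) = √(-44 - I*√110/3)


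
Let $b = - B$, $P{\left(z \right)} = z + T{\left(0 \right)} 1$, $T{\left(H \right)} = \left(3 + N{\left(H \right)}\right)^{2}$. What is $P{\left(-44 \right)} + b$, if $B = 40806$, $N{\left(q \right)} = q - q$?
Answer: $-40841$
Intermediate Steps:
$N{\left(q \right)} = 0$
$T{\left(H \right)} = 9$ ($T{\left(H \right)} = \left(3 + 0\right)^{2} = 3^{2} = 9$)
$P{\left(z \right)} = 9 + z$ ($P{\left(z \right)} = z + 9 \cdot 1 = z + 9 = 9 + z$)
$b = -40806$ ($b = \left(-1\right) 40806 = -40806$)
$P{\left(-44 \right)} + b = \left(9 - 44\right) - 40806 = -35 - 40806 = -40841$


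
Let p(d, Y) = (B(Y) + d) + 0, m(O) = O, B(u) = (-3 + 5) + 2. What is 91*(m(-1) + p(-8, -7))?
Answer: -455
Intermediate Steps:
B(u) = 4 (B(u) = 2 + 2 = 4)
p(d, Y) = 4 + d (p(d, Y) = (4 + d) + 0 = 4 + d)
91*(m(-1) + p(-8, -7)) = 91*(-1 + (4 - 8)) = 91*(-1 - 4) = 91*(-5) = -455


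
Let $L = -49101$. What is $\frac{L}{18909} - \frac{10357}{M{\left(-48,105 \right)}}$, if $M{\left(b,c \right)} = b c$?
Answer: $- \frac{5736503}{10589040} \approx -0.54174$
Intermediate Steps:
$\frac{L}{18909} - \frac{10357}{M{\left(-48,105 \right)}} = - \frac{49101}{18909} - \frac{10357}{\left(-48\right) 105} = \left(-49101\right) \frac{1}{18909} - \frac{10357}{-5040} = - \frac{16367}{6303} - - \frac{10357}{5040} = - \frac{16367}{6303} + \frac{10357}{5040} = - \frac{5736503}{10589040}$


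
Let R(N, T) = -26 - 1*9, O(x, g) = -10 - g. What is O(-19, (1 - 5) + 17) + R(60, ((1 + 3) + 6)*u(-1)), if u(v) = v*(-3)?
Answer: -58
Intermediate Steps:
u(v) = -3*v
R(N, T) = -35 (R(N, T) = -26 - 9 = -35)
O(-19, (1 - 5) + 17) + R(60, ((1 + 3) + 6)*u(-1)) = (-10 - ((1 - 5) + 17)) - 35 = (-10 - (-4 + 17)) - 35 = (-10 - 1*13) - 35 = (-10 - 13) - 35 = -23 - 35 = -58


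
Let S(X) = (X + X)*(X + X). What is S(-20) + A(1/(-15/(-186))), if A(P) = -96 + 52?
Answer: 1556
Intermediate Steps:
S(X) = 4*X² (S(X) = (2*X)*(2*X) = 4*X²)
A(P) = -44
S(-20) + A(1/(-15/(-186))) = 4*(-20)² - 44 = 4*400 - 44 = 1600 - 44 = 1556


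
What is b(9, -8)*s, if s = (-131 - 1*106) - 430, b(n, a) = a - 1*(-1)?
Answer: 4669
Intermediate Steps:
b(n, a) = 1 + a (b(n, a) = a + 1 = 1 + a)
s = -667 (s = (-131 - 106) - 430 = -237 - 430 = -667)
b(9, -8)*s = (1 - 8)*(-667) = -7*(-667) = 4669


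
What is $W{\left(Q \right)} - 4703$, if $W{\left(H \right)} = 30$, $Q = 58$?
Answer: $-4673$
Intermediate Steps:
$W{\left(Q \right)} - 4703 = 30 - 4703 = -4673$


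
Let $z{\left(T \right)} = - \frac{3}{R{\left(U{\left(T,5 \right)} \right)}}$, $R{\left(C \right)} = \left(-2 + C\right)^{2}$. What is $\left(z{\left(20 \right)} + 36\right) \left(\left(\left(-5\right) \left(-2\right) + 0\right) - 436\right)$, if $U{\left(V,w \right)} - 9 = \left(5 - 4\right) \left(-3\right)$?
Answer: $- \frac{122049}{8} \approx -15256.0$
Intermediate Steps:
$U{\left(V,w \right)} = 6$ ($U{\left(V,w \right)} = 9 + \left(5 - 4\right) \left(-3\right) = 9 + 1 \left(-3\right) = 9 - 3 = 6$)
$z{\left(T \right)} = - \frac{3}{16}$ ($z{\left(T \right)} = - \frac{3}{\left(-2 + 6\right)^{2}} = - \frac{3}{4^{2}} = - \frac{3}{16}$)
$\left(z{\left(20 \right)} + 36\right) \left(\left(\left(-5\right) \left(-2\right) + 0\right) - 436\right) = \left(- \frac{3}{16} + 36\right) \left(\left(\left(-5\right) \left(-2\right) + 0\right) - 436\right) = \frac{573 \left(\left(10 + 0\right) - 436\right)}{16} = \frac{573 \left(10 - 436\right)}{16} = \frac{573}{16} \left(-426\right) = - \frac{122049}{8}$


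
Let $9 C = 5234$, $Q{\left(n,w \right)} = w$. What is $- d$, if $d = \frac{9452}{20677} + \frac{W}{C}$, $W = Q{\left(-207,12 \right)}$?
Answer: $- \frac{25852442}{54111709} \approx -0.47776$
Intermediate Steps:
$C = \frac{5234}{9}$ ($C = \frac{1}{9} \cdot 5234 = \frac{5234}{9} \approx 581.56$)
$W = 12$
$d = \frac{25852442}{54111709}$ ($d = \frac{9452}{20677} + \frac{12}{\frac{5234}{9}} = 9452 \cdot \frac{1}{20677} + 12 \cdot \frac{9}{5234} = \frac{9452}{20677} + \frac{54}{2617} = \frac{25852442}{54111709} \approx 0.47776$)
$- d = \left(-1\right) \frac{25852442}{54111709} = - \frac{25852442}{54111709}$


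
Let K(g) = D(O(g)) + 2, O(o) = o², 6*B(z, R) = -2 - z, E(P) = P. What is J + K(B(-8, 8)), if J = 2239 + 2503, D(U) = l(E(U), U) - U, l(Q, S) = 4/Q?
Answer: 4747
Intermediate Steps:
B(z, R) = -⅓ - z/6 (B(z, R) = (-2 - z)/6 = -⅓ - z/6)
D(U) = -U + 4/U (D(U) = 4/U - U = -U + 4/U)
K(g) = 2 - g² + 4/g² (K(g) = (-g² + 4/(g²)) + 2 = (-g² + 4/g²) + 2 = 2 - g² + 4/g²)
J = 4742
J + K(B(-8, 8)) = 4742 + (2 - (-⅓ - ⅙*(-8))² + 4/(-⅓ - ⅙*(-8))²) = 4742 + (2 - (-⅓ + 4/3)² + 4/(-⅓ + 4/3)²) = 4742 + (2 - 1*1² + 4/1²) = 4742 + (2 - 1*1 + 4*1) = 4742 + (2 - 1 + 4) = 4742 + 5 = 4747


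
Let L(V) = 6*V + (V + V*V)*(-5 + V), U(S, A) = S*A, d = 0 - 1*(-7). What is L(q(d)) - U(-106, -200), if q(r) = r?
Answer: -21046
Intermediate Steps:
d = 7 (d = 0 + 7 = 7)
U(S, A) = A*S
L(V) = 6*V + (-5 + V)*(V + V²) (L(V) = 6*V + (V + V²)*(-5 + V) = 6*V + (-5 + V)*(V + V²))
L(q(d)) - U(-106, -200) = 7*(1 + 7² - 4*7) - (-200)*(-106) = 7*(1 + 49 - 28) - 1*21200 = 7*22 - 21200 = 154 - 21200 = -21046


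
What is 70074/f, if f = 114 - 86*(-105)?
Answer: 3893/508 ≈ 7.6634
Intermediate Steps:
f = 9144 (f = 114 + 9030 = 9144)
70074/f = 70074/9144 = 70074*(1/9144) = 3893/508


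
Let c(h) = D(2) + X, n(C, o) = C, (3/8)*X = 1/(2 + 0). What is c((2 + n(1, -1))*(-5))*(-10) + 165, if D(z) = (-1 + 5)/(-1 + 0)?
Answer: 575/3 ≈ 191.67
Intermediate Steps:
X = 4/3 (X = 8/(3*(2 + 0)) = (8/3)/2 = (8/3)*(1/2) = 4/3 ≈ 1.3333)
D(z) = -4 (D(z) = 4/(-1) = 4*(-1) = -4)
c(h) = -8/3 (c(h) = -4 + 4/3 = -8/3)
c((2 + n(1, -1))*(-5))*(-10) + 165 = -8/3*(-10) + 165 = 80/3 + 165 = 575/3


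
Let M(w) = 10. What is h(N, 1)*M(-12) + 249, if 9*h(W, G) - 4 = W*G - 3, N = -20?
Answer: 2051/9 ≈ 227.89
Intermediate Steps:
h(W, G) = ⅑ + G*W/9 (h(W, G) = 4/9 + (W*G - 3)/9 = 4/9 + (G*W - 3)/9 = 4/9 + (-3 + G*W)/9 = 4/9 + (-⅓ + G*W/9) = ⅑ + G*W/9)
h(N, 1)*M(-12) + 249 = (⅑ + (⅑)*1*(-20))*10 + 249 = (⅑ - 20/9)*10 + 249 = -19/9*10 + 249 = -190/9 + 249 = 2051/9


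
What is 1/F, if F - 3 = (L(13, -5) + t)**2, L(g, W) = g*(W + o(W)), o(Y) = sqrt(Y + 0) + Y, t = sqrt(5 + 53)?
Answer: 1/(3 + (-130 + sqrt(58) + 13*I*sqrt(5))**2) ≈ 5.6442e-5 + 2.841e-5*I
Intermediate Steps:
t = sqrt(58) ≈ 7.6158
o(Y) = Y + sqrt(Y) (o(Y) = sqrt(Y) + Y = Y + sqrt(Y))
L(g, W) = g*(sqrt(W) + 2*W) (L(g, W) = g*(W + (W + sqrt(W))) = g*(sqrt(W) + 2*W))
F = 3 + (-130 + sqrt(58) + 13*I*sqrt(5))**2 (F = 3 + (13*(sqrt(-5) + 2*(-5)) + sqrt(58))**2 = 3 + (13*(I*sqrt(5) - 10) + sqrt(58))**2 = 3 + (13*(-10 + I*sqrt(5)) + sqrt(58))**2 = 3 + ((-130 + 13*I*sqrt(5)) + sqrt(58))**2 = 3 + (-130 + sqrt(58) + 13*I*sqrt(5))**2 ≈ 14136.0 - 7115.1*I)
1/F = 1/(3 + (-130 + sqrt(58) + 13*I*sqrt(5))**2)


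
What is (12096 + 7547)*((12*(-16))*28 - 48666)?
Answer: -1061547006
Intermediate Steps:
(12096 + 7547)*((12*(-16))*28 - 48666) = 19643*(-192*28 - 48666) = 19643*(-5376 - 48666) = 19643*(-54042) = -1061547006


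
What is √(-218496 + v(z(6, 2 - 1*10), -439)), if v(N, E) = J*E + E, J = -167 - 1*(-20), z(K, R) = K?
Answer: I*√154402 ≈ 392.94*I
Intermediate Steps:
J = -147 (J = -167 + 20 = -147)
v(N, E) = -146*E (v(N, E) = -147*E + E = -146*E)
√(-218496 + v(z(6, 2 - 1*10), -439)) = √(-218496 - 146*(-439)) = √(-218496 + 64094) = √(-154402) = I*√154402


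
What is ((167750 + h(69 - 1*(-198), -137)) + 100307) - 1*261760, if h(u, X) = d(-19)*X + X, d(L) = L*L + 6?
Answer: -44119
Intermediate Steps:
d(L) = 6 + L**2 (d(L) = L**2 + 6 = 6 + L**2)
h(u, X) = 368*X (h(u, X) = (6 + (-19)**2)*X + X = (6 + 361)*X + X = 367*X + X = 368*X)
((167750 + h(69 - 1*(-198), -137)) + 100307) - 1*261760 = ((167750 + 368*(-137)) + 100307) - 1*261760 = ((167750 - 50416) + 100307) - 261760 = (117334 + 100307) - 261760 = 217641 - 261760 = -44119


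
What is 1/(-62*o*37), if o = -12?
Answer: 1/27528 ≈ 3.6327e-5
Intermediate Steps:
1/(-62*o*37) = 1/(-62*(-12)*37) = 1/(744*37) = 1/27528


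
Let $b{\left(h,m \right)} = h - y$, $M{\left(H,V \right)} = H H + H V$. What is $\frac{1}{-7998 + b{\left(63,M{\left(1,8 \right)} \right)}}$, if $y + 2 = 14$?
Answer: $- \frac{1}{7947} \approx -0.00012583$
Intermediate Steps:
$y = 12$ ($y = -2 + 14 = 12$)
$M{\left(H,V \right)} = H^{2} + H V$
$b{\left(h,m \right)} = -12 + h$ ($b{\left(h,m \right)} = h - 12 = -12 + h$)
$\frac{1}{-7998 + b{\left(63,M{\left(1,8 \right)} \right)}} = \frac{1}{-7998 + \left(-12 + 63\right)} = \frac{1}{-7998 + 51} = \frac{1}{-7947} = - \frac{1}{7947}$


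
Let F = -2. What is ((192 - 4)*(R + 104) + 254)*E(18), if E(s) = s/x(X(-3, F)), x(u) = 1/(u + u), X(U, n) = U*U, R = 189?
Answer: 17929512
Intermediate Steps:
X(U, n) = U**2
x(u) = 1/(2*u)
E(s) = 18*s (E(s) = s/((1/(2*((-3)**2)))) = s/(((1/2)/9)) = s/(((1/2)*(1/9))) = s/(1/18) = s*18 = 18*s)
((192 - 4)*(R + 104) + 254)*E(18) = ((192 - 4)*(189 + 104) + 254)*(18*18) = (188*293 + 254)*324 = (55084 + 254)*324 = 55338*324 = 17929512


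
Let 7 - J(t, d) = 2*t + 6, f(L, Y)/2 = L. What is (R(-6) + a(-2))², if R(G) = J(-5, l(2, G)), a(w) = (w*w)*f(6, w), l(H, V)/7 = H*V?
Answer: 3481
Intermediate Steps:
f(L, Y) = 2*L
l(H, V) = 7*H*V (l(H, V) = 7*(H*V) = 7*H*V)
a(w) = 12*w² (a(w) = (w*w)*(2*6) = w²*12 = 12*w²)
J(t, d) = 1 - 2*t (J(t, d) = 7 - (2*t + 6) = 7 - (6 + 2*t) = 7 + (-6 - 2*t) = 1 - 2*t)
R(G) = 11 (R(G) = 1 - 2*(-5) = 1 + 10 = 11)
(R(-6) + a(-2))² = (11 + 12*(-2)²)² = (11 + 12*4)² = (11 + 48)² = 59² = 3481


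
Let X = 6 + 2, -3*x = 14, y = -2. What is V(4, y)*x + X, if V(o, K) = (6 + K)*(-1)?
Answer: 80/3 ≈ 26.667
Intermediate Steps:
x = -14/3 (x = -⅓*14 = -14/3 ≈ -4.6667)
X = 8
V(o, K) = -6 - K
V(4, y)*x + X = (-6 - 1*(-2))*(-14/3) + 8 = (-6 + 2)*(-14/3) + 8 = -4*(-14/3) + 8 = 56/3 + 8 = 80/3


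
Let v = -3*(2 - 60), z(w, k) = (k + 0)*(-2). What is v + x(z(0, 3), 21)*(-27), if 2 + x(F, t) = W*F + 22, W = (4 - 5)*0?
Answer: -366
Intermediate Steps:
W = 0 (W = -1*0 = 0)
z(w, k) = -2*k (z(w, k) = k*(-2) = -2*k)
x(F, t) = 20 (x(F, t) = -2 + (0*F + 22) = -2 + (0 + 22) = -2 + 22 = 20)
v = 174 (v = -3*(-58) = 174)
v + x(z(0, 3), 21)*(-27) = 174 + 20*(-27) = 174 - 540 = -366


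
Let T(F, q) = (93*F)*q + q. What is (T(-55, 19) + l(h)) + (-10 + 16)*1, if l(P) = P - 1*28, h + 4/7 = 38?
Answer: -680054/7 ≈ -97151.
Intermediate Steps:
h = 262/7 (h = -4/7 + 38 = 262/7 ≈ 37.429)
T(F, q) = q + 93*F*q (T(F, q) = 93*F*q + q = q + 93*F*q)
l(P) = -28 + P (l(P) = P - 28 = -28 + P)
(T(-55, 19) + l(h)) + (-10 + 16)*1 = (19*(1 + 93*(-55)) + (-28 + 262/7)) + (-10 + 16)*1 = (19*(1 - 5115) + 66/7) + 6*1 = (19*(-5114) + 66/7) + 6 = (-97166 + 66/7) + 6 = -680096/7 + 6 = -680054/7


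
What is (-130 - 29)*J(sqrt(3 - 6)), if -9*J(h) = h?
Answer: 53*I*sqrt(3)/3 ≈ 30.6*I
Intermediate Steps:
J(h) = -h/9
(-130 - 29)*J(sqrt(3 - 6)) = (-130 - 29)*(-sqrt(3 - 6)/9) = -(-53)*sqrt(-3)/3 = -(-53)*I*sqrt(3)/3 = 53*I*sqrt(3)/3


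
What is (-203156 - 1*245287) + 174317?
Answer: -274126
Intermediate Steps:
(-203156 - 1*245287) + 174317 = (-203156 - 245287) + 174317 = -448443 + 174317 = -274126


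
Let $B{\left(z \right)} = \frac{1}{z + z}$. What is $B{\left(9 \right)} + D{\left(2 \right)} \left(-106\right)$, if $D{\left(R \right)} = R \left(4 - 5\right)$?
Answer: $\frac{3817}{18} \approx 212.06$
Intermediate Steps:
$D{\left(R \right)} = - R$ ($D{\left(R \right)} = R \left(-1\right) = - R$)
$B{\left(z \right)} = \frac{1}{2 z}$
$B{\left(9 \right)} + D{\left(2 \right)} \left(-106\right) = \frac{1}{2 \cdot 9} + \left(-1\right) 2 \left(-106\right) = \frac{1}{2} \cdot \frac{1}{9} - -212 = \frac{1}{18} + 212 = \frac{3817}{18}$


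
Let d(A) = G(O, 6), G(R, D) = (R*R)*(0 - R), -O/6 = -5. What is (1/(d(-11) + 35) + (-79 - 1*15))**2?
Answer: 6424759853521/727111225 ≈ 8836.0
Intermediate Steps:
O = 30 (O = -6*(-5) = 30)
G(R, D) = -R**3 (G(R, D) = R**2*(-R) = -R**3)
d(A) = -27000 (d(A) = -1*30**3 = -1*27000 = -27000)
(1/(d(-11) + 35) + (-79 - 1*15))**2 = (1/(-27000 + 35) + (-79 - 1*15))**2 = (1/(-26965) + (-79 - 15))**2 = (-1/26965 - 94)**2 = (-2534711/26965)**2 = 6424759853521/727111225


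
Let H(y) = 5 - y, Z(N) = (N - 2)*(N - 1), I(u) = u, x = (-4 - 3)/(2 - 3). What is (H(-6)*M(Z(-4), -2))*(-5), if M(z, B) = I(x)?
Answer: -385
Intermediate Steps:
x = 7 (x = -7/(-1) = -7*(-1) = 7)
Z(N) = (-1 + N)*(-2 + N) (Z(N) = (-2 + N)*(-1 + N) = (-1 + N)*(-2 + N))
M(z, B) = 7
(H(-6)*M(Z(-4), -2))*(-5) = ((5 - 1*(-6))*7)*(-5) = ((5 + 6)*7)*(-5) = (11*7)*(-5) = 77*(-5) = -385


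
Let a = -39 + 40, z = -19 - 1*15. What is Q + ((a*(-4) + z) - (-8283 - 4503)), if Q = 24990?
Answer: 37738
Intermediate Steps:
z = -34 (z = -19 - 15 = -34)
a = 1
Q + ((a*(-4) + z) - (-8283 - 4503)) = 24990 + ((1*(-4) - 34) - (-8283 - 4503)) = 24990 + ((-4 - 34) - 1*(-12786)) = 24990 + (-38 + 12786) = 24990 + 12748 = 37738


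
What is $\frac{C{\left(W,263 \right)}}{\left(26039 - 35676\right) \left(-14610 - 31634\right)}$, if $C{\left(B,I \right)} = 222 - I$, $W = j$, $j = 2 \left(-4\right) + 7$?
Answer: $- \frac{41}{445653428} \approx -9.2 \cdot 10^{-8}$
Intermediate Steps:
$j = -1$ ($j = -8 + 7 = -1$)
$W = -1$
$\frac{C{\left(W,263 \right)}}{\left(26039 - 35676\right) \left(-14610 - 31634\right)} = \frac{222 - 263}{\left(26039 - 35676\right) \left(-14610 - 31634\right)} = \frac{222 - 263}{\left(-9637\right) \left(-46244\right)} = - \frac{41}{445653428}$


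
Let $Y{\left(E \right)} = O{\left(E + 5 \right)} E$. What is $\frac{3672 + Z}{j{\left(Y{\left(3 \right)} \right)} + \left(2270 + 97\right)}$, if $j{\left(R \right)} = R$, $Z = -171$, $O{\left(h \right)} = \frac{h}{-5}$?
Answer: $\frac{5835}{3937} \approx 1.4821$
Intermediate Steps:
$O{\left(h \right)} = - \frac{h}{5}$ ($O{\left(h \right)} = h \left(- \frac{1}{5}\right) = - \frac{h}{5}$)
$Y{\left(E \right)} = E \left(-1 - \frac{E}{5}\right)$ ($Y{\left(E \right)} = - \frac{E + 5}{5} E = - \frac{5 + E}{5} E = \left(-1 - \frac{E}{5}\right) E = E \left(-1 - \frac{E}{5}\right)$)
$\frac{3672 + Z}{j{\left(Y{\left(3 \right)} \right)} + \left(2270 + 97\right)} = \frac{3672 - 171}{\frac{1}{5} \cdot 3 \left(-5 - 3\right) + \left(2270 + 97\right)} = \frac{3501}{\frac{1}{5} \cdot 3 \left(-5 - 3\right) + 2367} = \frac{3501}{\frac{1}{5} \cdot 3 \left(-8\right) + 2367} = \frac{3501}{- \frac{24}{5} + 2367} = \frac{3501}{\frac{11811}{5}} = 3501 \cdot \frac{5}{11811} = \frac{5835}{3937}$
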